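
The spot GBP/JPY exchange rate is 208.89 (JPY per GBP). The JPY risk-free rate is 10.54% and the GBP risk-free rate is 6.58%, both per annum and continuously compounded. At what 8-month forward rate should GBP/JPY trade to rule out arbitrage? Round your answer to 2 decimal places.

F = S·e^((r_JPY − r_GBP)T) = 208.89 · e^((0.1054 − 0.0658) × 8/12)
= 208.89 · e^0.026400 = 208.89 × 1.026752
F = 214.48 JPY per GBP

214.48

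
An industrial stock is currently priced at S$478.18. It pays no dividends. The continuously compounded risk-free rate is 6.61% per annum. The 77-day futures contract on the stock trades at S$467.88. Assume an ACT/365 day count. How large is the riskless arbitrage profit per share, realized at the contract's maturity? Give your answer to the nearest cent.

Fair futures: F* = S·e^(carry·T), with carry = r = 0.0661
F* = 478.18 · e^(0.0661 × 77/365) = 478.18 · e^0.013944 = 478.18 × 1.014042 = S$484.8946
Market S$467.88 < fair S$484.8946: forward underpriced → reverse cash-and-carry (short spot, go long the forward).
At maturity, profit = |F_mkt − F*| = |467.88 − 484.8946| = S$17.01 per share

S$17.01 per share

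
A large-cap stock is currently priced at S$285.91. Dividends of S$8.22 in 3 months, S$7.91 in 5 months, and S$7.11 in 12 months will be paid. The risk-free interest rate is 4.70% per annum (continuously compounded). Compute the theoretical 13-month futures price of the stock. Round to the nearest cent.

PV(dividends) I = 8.22·e^(−0.0470·3/12) + 7.91·e^(−0.0470·5/12) + 7.11·e^(−0.0470·12/12)
I = 8.1240 + 7.7566 + 6.7836 = 22.6642
F = (S − I)·e^(rT) = (285.91 − 22.6642) · e^(0.0470·13/12)
= 263.2458 · e^0.050917 = 263.2458 × 1.052236 = S$277.00

S$277.00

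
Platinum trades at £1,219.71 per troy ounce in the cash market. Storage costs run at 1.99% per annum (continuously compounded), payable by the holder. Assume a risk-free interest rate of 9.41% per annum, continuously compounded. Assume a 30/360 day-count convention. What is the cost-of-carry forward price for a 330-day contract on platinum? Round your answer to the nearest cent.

£1,354.07 per troy ounce

Net carry = r + u − y = 0.0941 + 0.0199 − 0.0000 = 0.1140
F = S·e^((r+u−y)T) = 1219.71 · e^(0.1140 × 330/360) = 1219.71 · e^0.10450000
= 1219.71 × 1.11015539 = £1,354.07 per troy ounce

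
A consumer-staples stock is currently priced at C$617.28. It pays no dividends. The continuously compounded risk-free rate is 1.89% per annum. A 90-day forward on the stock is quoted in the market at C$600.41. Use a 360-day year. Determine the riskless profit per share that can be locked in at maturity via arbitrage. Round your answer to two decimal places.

C$19.79 per share

Fair forward: F* = S·e^(carry·T), with carry = r = 0.0189
F* = 617.28 · e^(0.0189 × 90/360) = 617.28 · e^0.004725 = 617.28 × 1.004736 = C$620.2034
Market C$600.41 < fair C$620.2034: forward underpriced → reverse cash-and-carry (short spot, go long the forward).
At maturity, profit = |F_mkt − F*| = |600.41 − 620.2034| = C$19.79 per share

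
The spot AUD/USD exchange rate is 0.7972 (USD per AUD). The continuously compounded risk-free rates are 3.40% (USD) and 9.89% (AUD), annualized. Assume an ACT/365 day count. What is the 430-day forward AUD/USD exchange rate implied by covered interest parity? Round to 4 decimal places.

0.7385

F = S·e^((r_USD − r_AUD)T) = 0.7972 · e^((0.0340 − 0.0989) × 430/365)
= 0.7972 · e^-0.076458 = 0.7972 × 0.926392
F = 0.7385 USD per AUD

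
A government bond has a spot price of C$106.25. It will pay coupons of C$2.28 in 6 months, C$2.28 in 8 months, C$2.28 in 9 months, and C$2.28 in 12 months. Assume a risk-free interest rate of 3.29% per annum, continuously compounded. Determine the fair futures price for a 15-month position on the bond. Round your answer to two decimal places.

C$101.43

PV(coupons) I = 2.28·e^(−0.0329·6/12) + 2.28·e^(−0.0329·8/12) + 2.28·e^(−0.0329·9/12) + 2.28·e^(−0.0329·12/12)
I = 2.2428 + 2.2305 + 2.2244 + 2.2062 = 8.9039
F = (S − I)·e^(rT) = (106.25 − 8.9039) · e^(0.0329·15/12)
= 97.3461 · e^0.041125 = 97.3461 × 1.041982 = C$101.43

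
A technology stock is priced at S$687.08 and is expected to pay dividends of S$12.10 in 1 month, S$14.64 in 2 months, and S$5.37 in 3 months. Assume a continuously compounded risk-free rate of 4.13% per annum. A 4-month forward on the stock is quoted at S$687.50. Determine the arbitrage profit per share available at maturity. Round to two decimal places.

PV(dividends) I = 12.10·e^(−0.0413·1/12) + 14.64·e^(−0.0413·2/12) + 5.37·e^(−0.0413·3/12) = 31.9128
Fair forward F* = (S − I)·e^(rT) = (687.08 − 31.9128)·e^0.013767 = 655.1672 × 1.013862 = 664.2491
Market S$687.50 > fair 664.2491: forward overpriced → cash-and-carry (borrow at r, buy the stock and collect the dividends, short the forward).
Profit at T = |F_mkt − F*| = |687.50 − 664.2491| = S$23.25 per share

S$23.25 per share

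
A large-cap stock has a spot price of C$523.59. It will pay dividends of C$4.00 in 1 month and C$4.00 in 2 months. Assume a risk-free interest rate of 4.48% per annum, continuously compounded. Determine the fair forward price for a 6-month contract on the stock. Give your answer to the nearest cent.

PV(dividends) I = 4.00·e^(−0.0448·1/12) + 4.00·e^(−0.0448·2/12)
I = 3.9851 + 3.9702 = 7.9553
F = (S − I)·e^(rT) = (523.59 − 7.9553) · e^(0.0448·6/12)
= 515.6347 · e^0.022400 = 515.6347 × 1.022653 = C$527.32

C$527.32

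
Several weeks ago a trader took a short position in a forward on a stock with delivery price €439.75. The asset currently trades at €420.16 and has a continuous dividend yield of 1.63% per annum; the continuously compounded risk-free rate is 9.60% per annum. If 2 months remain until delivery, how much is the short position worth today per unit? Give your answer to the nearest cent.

€13.75

Current fair forward for the remaining 2 months: F = S·e^((r − q)·T), (r − q) = 0.0960 − 0.0163 = 0.0797
F = 420.16 · e^(0.0797 × 2/12) = 420.16 × 1.013372 = 425.7784
Value of long forward = (F − K)·e^(−rT) = (425.7784 − 439.75) · e^(−0.0960·2/12)
= -13.9716 × 0.984127 = -13.75
Short position value = −(long value) = €13.75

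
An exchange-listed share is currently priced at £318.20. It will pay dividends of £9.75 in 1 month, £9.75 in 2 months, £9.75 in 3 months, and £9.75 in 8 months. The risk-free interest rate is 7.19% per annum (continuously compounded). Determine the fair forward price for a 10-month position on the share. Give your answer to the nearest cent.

PV(dividends) I = 9.75·e^(−0.0719·1/12) + 9.75·e^(−0.0719·2/12) + 9.75·e^(−0.0719·3/12) + 9.75·e^(−0.0719·8/12)
I = 9.6918 + 9.6339 + 9.5763 + 9.2937 = 38.1957
F = (S − I)·e^(rT) = (318.20 − 38.1957) · e^(0.0719·10/12)
= 280.0043 · e^0.059917 = 280.0043 × 1.061748 = £297.29

£297.29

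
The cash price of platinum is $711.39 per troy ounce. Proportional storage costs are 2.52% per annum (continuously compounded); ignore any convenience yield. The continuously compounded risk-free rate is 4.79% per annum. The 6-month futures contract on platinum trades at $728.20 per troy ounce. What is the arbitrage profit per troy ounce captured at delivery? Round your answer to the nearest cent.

Fair futures: F* = S·e^(carry·T), with carry = (r + u) = 0.0479 + 0.0252 = 0.0731
F* = 711.39 · e^(0.0731 × 6/12) = 711.39 · e^0.036550 = 711.39 × 1.037226 = $737.8722
Market $728.20 < fair $737.8722: forward underpriced → reverse cash-and-carry (short spot, go long the forward).
At maturity, profit = |F_mkt − F*| = |728.20 − 737.8722| = $9.67 per troy ounce

$9.67 per troy ounce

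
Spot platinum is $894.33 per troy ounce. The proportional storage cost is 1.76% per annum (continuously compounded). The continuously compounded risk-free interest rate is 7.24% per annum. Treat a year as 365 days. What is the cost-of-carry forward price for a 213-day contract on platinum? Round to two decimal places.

$942.56 per troy ounce

Net carry = r + u − y = 0.0724 + 0.0176 − 0.0000 = 0.0900
F = S·e^((r+u−y)T) = 894.33 · e^(0.0900 × 213/365) = 894.33 · e^0.052521
= 894.33 × 1.053925 = $942.56 per troy ounce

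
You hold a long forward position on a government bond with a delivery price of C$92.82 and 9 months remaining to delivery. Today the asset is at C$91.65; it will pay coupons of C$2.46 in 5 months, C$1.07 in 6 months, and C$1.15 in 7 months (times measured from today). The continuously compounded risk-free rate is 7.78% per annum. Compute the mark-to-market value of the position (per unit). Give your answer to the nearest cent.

PV(remaining coupons) I = 2.46·e^(−0.0778·5/12) + 1.07·e^(−0.0778·6/12) + 1.15·e^(−0.0778·7/12) = 4.5097
Current forward F = (S − I)·e^(rT) = (91.65 − 4.5097)·e^(0.0778·9/12) = 87.1403 × 1.060086 = 92.3762
Value (long) = (F − K)·e^(−rT) = (92.3762 − 92.82) × 0.943320 = -0.4186
Value = -C$0.42

-C$0.42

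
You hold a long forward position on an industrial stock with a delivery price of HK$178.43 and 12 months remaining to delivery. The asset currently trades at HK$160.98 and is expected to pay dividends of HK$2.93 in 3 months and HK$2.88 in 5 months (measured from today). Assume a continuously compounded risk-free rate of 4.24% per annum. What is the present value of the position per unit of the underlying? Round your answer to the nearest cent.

-HK$15.77

PV(remaining dividends) I = 2.93·e^(−0.0424·3/12) + 2.88·e^(−0.0424·5/12) = 5.7287
Current forward F = (S − I)·e^(rT) = (160.98 − 5.7287)·e^(0.0424·12/12) = 155.2513 × 1.043312 = 161.9755
Value (long) = (F − K)·e^(−rT) = (161.9755 − 178.43) × 0.958486 = -15.7714
Value = -HK$15.77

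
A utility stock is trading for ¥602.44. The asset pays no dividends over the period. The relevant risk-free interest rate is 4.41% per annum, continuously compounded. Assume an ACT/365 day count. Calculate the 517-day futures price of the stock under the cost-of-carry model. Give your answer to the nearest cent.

F = S·e^(rT) = 602.44 · e^(0.0441 × 517/365)
= 602.44 · e^0.062465 = 602.44 × 1.064457
F = ¥641.27

¥641.27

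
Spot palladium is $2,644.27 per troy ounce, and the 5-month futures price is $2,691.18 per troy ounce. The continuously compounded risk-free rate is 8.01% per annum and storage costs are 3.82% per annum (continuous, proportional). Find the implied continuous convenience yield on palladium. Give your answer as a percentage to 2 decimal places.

F = S·e^((r+u−y)T) ⇒ (r+u−y) = ln(F/S)/T
ln(2691.18/2644.27) = 0.017585; /T ⇒ 0.042204
y = r + u − ln(F/S)/T = 0.0801 + 0.0382 − 0.042204 = 0.076096
y = 7.61%

7.61%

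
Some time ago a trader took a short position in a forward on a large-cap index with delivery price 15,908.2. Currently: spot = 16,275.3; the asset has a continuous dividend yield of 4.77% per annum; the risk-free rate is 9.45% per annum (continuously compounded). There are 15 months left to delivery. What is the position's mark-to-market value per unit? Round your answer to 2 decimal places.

-1197.46

Current fair forward for the remaining 15 months: F = S·e^((r − q)·T), (r − q) = 0.0945 − 0.0477 = 0.0468
F = 16275.3 · e^(0.0468 × 15/12) = 16275.3 × 1.06024499 = 17255.8053
Value of long forward = (F − K)·e^(−rT) = (17255.8053 − 15908.2) · e^(−0.0945·15/12)
= 1347.6053 × 0.88858497 = 1197.46
Short position value = −(long value) = -1197.46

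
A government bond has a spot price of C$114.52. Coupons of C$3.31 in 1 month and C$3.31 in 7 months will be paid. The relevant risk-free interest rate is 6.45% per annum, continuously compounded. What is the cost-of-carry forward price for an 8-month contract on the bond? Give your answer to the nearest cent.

C$112.79

PV(coupons) I = 3.31·e^(−0.0645·1/12) + 3.31·e^(−0.0645·7/12)
I = 3.2923 + 3.1878 = 6.4801
F = (S − I)·e^(rT) = (114.52 − 6.4801) · e^(0.0645·8/12)
= 108.0399 · e^0.043000 = 108.0399 × 1.043938 = C$112.79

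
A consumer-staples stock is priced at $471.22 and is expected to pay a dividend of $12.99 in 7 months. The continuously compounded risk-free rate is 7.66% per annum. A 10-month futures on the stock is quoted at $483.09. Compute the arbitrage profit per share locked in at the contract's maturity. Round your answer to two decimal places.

$5.95 per share

PV(dividends) I = 12.99·e^(−0.0766·7/12) = 12.4223
Fair futures F* = (S − I)·e^(rT) = (471.22 − 12.4223)·e^0.063833 = 458.7977 × 1.065914 = 489.0389
Market $483.09 < fair 489.0389: forward underpriced → reverse cash-and-carry (short the stock, invest proceeds at r, pay the dividends, go long the forward).
Profit at T = |F_mkt − F*| = |483.09 − 489.0389| = $5.95 per share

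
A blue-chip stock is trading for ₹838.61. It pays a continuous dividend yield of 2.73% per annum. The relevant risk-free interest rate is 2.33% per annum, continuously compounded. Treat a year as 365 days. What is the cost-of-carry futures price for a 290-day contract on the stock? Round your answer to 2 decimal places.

F = S·e^((r − q)T) = 838.61 · e^((0.0233 − 0.0273) × 290/365)
= 838.61 · e^-0.003178 = 838.61 × 0.996827
F = ₹835.95

₹835.95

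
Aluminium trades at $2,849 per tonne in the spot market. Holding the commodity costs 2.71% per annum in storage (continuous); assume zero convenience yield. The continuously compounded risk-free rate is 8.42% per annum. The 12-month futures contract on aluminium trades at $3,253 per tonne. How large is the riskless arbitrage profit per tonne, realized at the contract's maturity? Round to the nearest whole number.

$69 per tonne

Fair futures: F* = S·e^(carry·T), with carry = (r + u) = 0.0842 + 0.0271 = 0.1113
F* = 2849 · e^(0.1113 × 12/12) = 2849 · e^0.111300 = 2849 × 1.117730 = $3184.4128
Market $3253 > fair $3184.4128: forward overpriced → cash-and-carry (buy spot, short the forward).
At maturity, profit = |F_mkt − F*| = |3253 − 3184.4128| = $69 per tonne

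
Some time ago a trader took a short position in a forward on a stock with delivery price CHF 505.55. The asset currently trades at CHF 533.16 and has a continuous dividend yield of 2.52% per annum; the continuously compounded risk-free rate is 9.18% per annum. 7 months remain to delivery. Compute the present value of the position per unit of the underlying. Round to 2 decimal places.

Current fair forward for the remaining 7 months: F = S·e^((r − q)·T), (r − q) = 0.0918 − 0.0252 = 0.0666
F = 533.16 · e^(0.0666 × 7/12) = 533.16 × 1.039615 = 554.2811
Value of long forward = (F − K)·e^(−rT) = (554.2811 − 505.55) · e^(−0.0918·7/12)
= 48.7311 × 0.947859 = 46.19
Short position value = −(long value) = -CHF 46.19

-CHF 46.19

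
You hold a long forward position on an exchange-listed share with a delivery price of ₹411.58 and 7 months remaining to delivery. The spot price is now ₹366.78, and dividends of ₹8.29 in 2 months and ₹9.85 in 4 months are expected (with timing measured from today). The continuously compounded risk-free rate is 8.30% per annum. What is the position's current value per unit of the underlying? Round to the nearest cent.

-₹43.10

PV(remaining dividends) I = 8.29·e^(−0.0830·2/12) + 9.85·e^(−0.0830·4/12) = 17.7573
Current forward F = (S − I)·e^(rT) = (366.78 − 17.7573)·e^(0.0830·7/12) = 349.0227 × 1.049608 = 366.3370
Value (long) = (F − K)·e^(−rT) = (366.3370 − 411.58) × 0.952737 = -43.1047
Value = -₹43.10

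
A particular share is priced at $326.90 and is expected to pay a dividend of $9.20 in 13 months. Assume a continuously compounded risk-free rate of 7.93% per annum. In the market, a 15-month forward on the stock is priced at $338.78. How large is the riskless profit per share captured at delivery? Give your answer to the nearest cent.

$12.86 per share

PV(dividends) I = 9.20·e^(−0.0793·13/12) = 8.4426
Fair forward F* = (S − I)·e^(rT) = (326.90 − 8.4426)·e^0.099125 = 318.4574 × 1.104204 = 351.6419
Market $338.78 < fair 351.6419: forward underpriced → reverse cash-and-carry (short the stock, invest proceeds at r, pay the dividends, go long the forward).
Profit at T = |F_mkt − F*| = |338.78 − 351.6419| = $12.86 per share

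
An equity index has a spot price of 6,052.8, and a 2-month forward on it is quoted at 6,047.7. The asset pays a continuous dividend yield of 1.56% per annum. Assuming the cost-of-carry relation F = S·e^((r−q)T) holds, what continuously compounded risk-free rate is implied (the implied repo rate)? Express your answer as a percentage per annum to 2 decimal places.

1.05%

From F = S·e^((r−q)T): (r − q) = ln(F/S)/T
ln(6047.7/6052.8) = ln(0.999157) = -0.000843
(r − q) = -0.000843 / (2/12) = -0.005058
r = ln(F/S)/T + q = -0.005058 + 0.0156 = 0.010542
r = 1.05%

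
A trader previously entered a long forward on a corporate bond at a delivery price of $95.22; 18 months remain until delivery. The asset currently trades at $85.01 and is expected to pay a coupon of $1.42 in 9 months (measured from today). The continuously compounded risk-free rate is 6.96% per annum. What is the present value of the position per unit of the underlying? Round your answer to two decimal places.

-$2.12

PV(remaining coupons) I = 1.42·e^(−0.0696·9/12) = 1.3478
Current forward F = (S − I)·e^(rT) = (85.01 − 1.3478)·e^(0.0696·18/12) = 83.6622 × 1.110044 = 92.8687
Value (long) = (F − K)·e^(−rT) = (92.8687 − 95.22) × 0.900865 = -2.1182
Value = -$2.12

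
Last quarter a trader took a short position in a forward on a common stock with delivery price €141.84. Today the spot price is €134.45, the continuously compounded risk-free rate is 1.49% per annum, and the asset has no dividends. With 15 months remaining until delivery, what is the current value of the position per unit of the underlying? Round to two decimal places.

Current fair forward for the remaining 15 months: F = S·e^(r·T), r = 0.0149
F = 134.45 · e^(0.0149 × 15/12) = 134.45 × 1.018800 = 136.9777
Value of long forward = (F − K)·e^(−rT) = (136.9777 − 141.84) · e^(−0.0149·15/12)
= -4.8623 × 0.981547 = -4.77
Short position value = −(long value) = €4.77

€4.77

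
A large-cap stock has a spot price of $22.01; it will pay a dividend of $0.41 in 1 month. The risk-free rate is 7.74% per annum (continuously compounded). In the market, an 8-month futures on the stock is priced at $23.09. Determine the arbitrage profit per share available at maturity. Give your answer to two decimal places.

$0.34 per share

PV(dividends) I = 0.41·e^(−0.0774·1/12) = 0.4074
Fair futures F* = (S − I)·e^(rT) = (22.01 − 0.4074)·e^0.051600 = 21.6026 × 1.052954 = 22.7465
Market $23.09 > fair 22.7465: forward overpriced → cash-and-carry (borrow at r, buy the stock and collect the dividends, short the forward).
Profit at T = |F_mkt − F*| = |23.09 − 22.7465| = $0.34 per share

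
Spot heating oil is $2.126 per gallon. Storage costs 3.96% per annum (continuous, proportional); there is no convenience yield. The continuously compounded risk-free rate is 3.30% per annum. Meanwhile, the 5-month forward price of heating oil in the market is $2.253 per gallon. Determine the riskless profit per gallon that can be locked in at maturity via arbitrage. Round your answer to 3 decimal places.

Fair forward: F* = S·e^(carry·T), with carry = (r + u) = 0.0330 + 0.0396 = 0.0726
F* = 2.126 · e^(0.0726 × 5/12) = 2.126 · e^0.030250 = 2.126 × 1.030712 = $2.1913
Market $2.253 > fair $2.1913: forward overpriced → cash-and-carry (buy spot, short the forward).
At maturity, profit = |F_mkt − F*| = |2.253 − 2.1913| = $0.062 per gallon

$0.062 per gallon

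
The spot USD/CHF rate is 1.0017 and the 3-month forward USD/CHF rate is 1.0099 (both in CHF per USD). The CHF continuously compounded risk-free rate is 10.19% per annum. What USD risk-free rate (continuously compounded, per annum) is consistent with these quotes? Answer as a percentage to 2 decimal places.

F = S·e^((r_CHF − r_USD)T) ⇒ r_USD = r_CHF − ln(F/S)/T
ln(1.0099/1.0017) = 0.008153; /(3/12) = 0.032612
r_USD = 0.1019 − 0.032612 = 0.069288
r_USD = 6.93%

6.93%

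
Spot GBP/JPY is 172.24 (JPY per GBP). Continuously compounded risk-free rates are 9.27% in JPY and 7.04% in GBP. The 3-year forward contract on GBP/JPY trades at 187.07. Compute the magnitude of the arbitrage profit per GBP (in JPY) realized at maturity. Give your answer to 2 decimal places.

Fair forward: F* = S·e^(carry·T), with carry = (r_JPY − r_GBP) = 0.0927 − 0.0704 = 0.0223
F* = 172.24 · e^(0.0223 × 3) = 172.24 · e^0.066900 = 172.24 × 1.069189 = 184.1571
Market 187.07 > fair 184.1571: forward overpriced → cash-and-carry (buy spot, short the forward).
At maturity, profit = |F_mkt − F*| = |187.07 − 184.1571| = 2.91 per GBP (in JPY)

2.91 per GBP (in JPY)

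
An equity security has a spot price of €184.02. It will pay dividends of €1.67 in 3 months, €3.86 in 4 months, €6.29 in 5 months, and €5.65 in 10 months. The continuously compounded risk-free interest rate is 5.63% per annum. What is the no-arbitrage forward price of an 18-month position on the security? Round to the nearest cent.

€181.77

PV(dividends) I = 1.67·e^(−0.0563·3/12) + 3.86·e^(−0.0563·4/12) + 6.29·e^(−0.0563·5/12) + 5.65·e^(−0.0563·10/12)
I = 1.6467 + 3.7882 + 6.1442 + 5.3910 = 16.9701
F = (S − I)·e^(rT) = (184.02 − 16.9701) · e^(0.0563·18/12)
= 167.0499 · e^0.084450 = 167.0499 × 1.088118 = €181.77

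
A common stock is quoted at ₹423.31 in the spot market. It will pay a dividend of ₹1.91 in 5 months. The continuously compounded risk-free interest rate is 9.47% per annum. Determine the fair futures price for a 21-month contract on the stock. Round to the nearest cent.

₹497.44

PV(dividends) I = 1.91·e^(−0.0947·5/12)
I = 1.8361
F = (S − I)·e^(rT) = (423.31 − 1.8361) · e^(0.0947·21/12)
= 421.4739 · e^0.165725 = 421.4739 × 1.180248 = ₹497.44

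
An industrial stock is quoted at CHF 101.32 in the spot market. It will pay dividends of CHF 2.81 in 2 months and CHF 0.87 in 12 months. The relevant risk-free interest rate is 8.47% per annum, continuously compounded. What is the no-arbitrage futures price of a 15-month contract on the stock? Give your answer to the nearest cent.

CHF 108.67

PV(dividends) I = 2.81·e^(−0.0847·2/12) + 0.87·e^(−0.0847·12/12)
I = 2.7706 + 0.7993 = 3.5699
F = (S − I)·e^(rT) = (101.32 − 3.5699) · e^(0.0847·15/12)
= 97.7501 · e^0.105875 = 97.7501 × 1.111683 = CHF 108.67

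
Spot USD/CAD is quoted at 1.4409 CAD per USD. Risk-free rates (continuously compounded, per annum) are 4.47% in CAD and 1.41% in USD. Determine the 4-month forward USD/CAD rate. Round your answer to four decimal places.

F = S·e^((r_CAD − r_USD)T) = 1.4409 · e^((0.0447 − 0.0141) × 4/12)
= 1.4409 · e^0.010200 = 1.4409 × 1.010252
F = 1.4557 CAD per USD

1.4557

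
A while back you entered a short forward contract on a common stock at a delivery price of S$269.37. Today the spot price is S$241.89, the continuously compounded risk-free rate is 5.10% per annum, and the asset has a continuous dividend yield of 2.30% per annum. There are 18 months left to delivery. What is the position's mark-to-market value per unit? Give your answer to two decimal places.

S$15.84

Current fair forward for the remaining 18 months: F = S·e^((r − q)·T), (r − q) = 0.0510 − 0.0230 = 0.0280
F = 241.89 · e^(0.0280 × 18/12) = 241.89 × 1.042894 = 252.2656
Value of long forward = (F − K)·e^(−rT) = (252.2656 − 269.37) · e^(−0.0510·18/12)
= -17.1044 × 0.926353 = -15.84
Short position value = −(long value) = S$15.84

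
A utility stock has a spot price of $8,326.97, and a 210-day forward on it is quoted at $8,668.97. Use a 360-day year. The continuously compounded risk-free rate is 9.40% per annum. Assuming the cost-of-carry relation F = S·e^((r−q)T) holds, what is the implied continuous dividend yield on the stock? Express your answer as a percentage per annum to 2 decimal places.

2.50%

From F = S·e^((r−q)T): (r − q) = ln(F/S)/T
ln(8668.97/8326.97) = ln(1.041071) = 0.040250
(r − q) = 0.040250 / (210/360) = 0.069000
q = r − ln(F/S)/T = 0.0940 − 0.069000 = 0.025000
q = 2.50%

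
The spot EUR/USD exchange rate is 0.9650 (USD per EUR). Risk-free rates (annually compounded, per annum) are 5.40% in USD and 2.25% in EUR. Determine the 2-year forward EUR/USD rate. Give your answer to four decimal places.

By covered interest parity, F = S · (1+r_USD)^T / (1+r_EUR)^T
= 0.9650 × 1.110916 / 1.045506 = 0.9650 × 1.062563
F = 1.0254 USD per EUR

1.0254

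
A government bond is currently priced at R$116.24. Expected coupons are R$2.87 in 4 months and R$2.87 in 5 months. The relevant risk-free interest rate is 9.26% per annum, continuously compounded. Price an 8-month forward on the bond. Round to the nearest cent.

PV(coupons) I = 2.87·e^(−0.0926·4/12) + 2.87·e^(−0.0926·5/12)
I = 2.7828 + 2.7614 = 5.5442
F = (S − I)·e^(rT) = (116.24 − 5.5442) · e^(0.0926·8/12)
= 110.6958 · e^0.061733 = 110.6958 × 1.063678 = R$117.74

R$117.74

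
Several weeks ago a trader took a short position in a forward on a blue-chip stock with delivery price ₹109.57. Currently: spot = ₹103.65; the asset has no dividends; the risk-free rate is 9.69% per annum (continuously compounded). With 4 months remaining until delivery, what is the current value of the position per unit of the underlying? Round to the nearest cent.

₹2.44

Current fair forward for the remaining 4 months: F = S·e^(r·T), r = 0.0969
F = 103.65 · e^(0.0969 × 4/12) = 103.65 × 1.032827 = 107.0525
Value of long forward = (F − K)·e^(−rT) = (107.0525 − 109.57) · e^(−0.0969·4/12)
= -2.5175 × 0.968216 = -2.44
Short position value = −(long value) = ₹2.44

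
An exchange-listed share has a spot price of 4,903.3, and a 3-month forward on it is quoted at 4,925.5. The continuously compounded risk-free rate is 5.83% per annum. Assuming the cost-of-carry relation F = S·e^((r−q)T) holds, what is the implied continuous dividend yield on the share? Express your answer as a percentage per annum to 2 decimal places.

From F = S·e^((r−q)T): (r − q) = ln(F/S)/T
ln(4925.5/4903.3) = ln(1.004528) = 0.004518
(r − q) = 0.004518 / (3/12) = 0.018072
q = r − ln(F/S)/T = 0.0583 − 0.018072 = 0.040228
q = 4.02%

4.02%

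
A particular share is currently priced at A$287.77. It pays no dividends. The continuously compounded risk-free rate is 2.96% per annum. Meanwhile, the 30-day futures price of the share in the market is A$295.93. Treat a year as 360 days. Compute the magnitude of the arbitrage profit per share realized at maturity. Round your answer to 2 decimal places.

A$7.45 per share

Fair futures: F* = S·e^(carry·T), with carry = r = 0.0296
F* = 287.77 · e^(0.0296 × 30/360) = 287.77 · e^0.002467 = 287.77 × 1.002470 = A$288.4808
Market A$295.93 > fair A$288.4808: forward overpriced → cash-and-carry (buy spot, short the forward).
At maturity, profit = |F_mkt − F*| = |295.93 − 288.4808| = A$7.45 per share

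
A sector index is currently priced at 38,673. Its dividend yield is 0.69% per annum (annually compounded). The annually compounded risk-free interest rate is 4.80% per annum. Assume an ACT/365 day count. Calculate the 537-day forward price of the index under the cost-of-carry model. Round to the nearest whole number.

41,018

F = S · (1+r)^T / (1+q)^T
= 38673 × 1.071411 / 1.010168 = 38673 × 1.060627
F = 41,018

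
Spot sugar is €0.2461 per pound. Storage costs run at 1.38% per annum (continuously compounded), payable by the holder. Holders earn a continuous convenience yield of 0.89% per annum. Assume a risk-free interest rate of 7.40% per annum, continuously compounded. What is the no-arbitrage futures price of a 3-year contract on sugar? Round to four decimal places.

Net carry = r + u − y = 0.0740 + 0.0138 − 0.0089 = 0.0789
F = S·e^((r+u−y)T) = 0.2461 · e^(0.0789 × 3) = 0.2461 · e^0.236700
= 0.2461 × 1.267061 = €0.3118 per pound

€0.3118 per pound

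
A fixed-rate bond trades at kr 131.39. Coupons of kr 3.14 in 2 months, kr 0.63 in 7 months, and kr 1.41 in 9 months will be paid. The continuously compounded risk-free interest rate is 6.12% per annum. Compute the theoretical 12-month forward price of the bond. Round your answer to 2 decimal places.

PV(coupons) I = 3.14·e^(−0.0612·2/12) + 0.63·e^(−0.0612·7/12) + 1.41·e^(−0.0612·9/12)
I = 3.1081 + 0.6079 + 1.3467 = 5.0627
F = (S − I)·e^(rT) = (131.39 − 5.0627) · e^(0.0612·12/12)
= 126.3273 · e^0.061200 = 126.3273 × 1.063112 = kr 134.30

kr 134.30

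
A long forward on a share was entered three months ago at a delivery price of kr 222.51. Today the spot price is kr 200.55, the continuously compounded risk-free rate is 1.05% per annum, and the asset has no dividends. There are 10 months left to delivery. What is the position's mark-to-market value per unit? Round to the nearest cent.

-kr 20.02

Current fair forward for the remaining 10 months: F = S·e^(r·T), r = 0.0105
F = 200.55 · e^(0.0105 × 10/12) = 200.55 × 1.008788 = 202.3124
Value of long forward = (F − K)·e^(−rT) = (202.3124 − 222.51) · e^(−0.0105·10/12)
= -20.1976 × 0.991288 = -20.02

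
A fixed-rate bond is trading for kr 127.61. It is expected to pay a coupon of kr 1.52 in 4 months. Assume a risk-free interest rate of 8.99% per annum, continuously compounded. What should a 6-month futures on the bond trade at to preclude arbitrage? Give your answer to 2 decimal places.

PV(coupons) I = 1.52·e^(−0.0899·4/12)
I = 1.4751
F = (S − I)·e^(rT) = (127.61 − 1.4751) · e^(0.0899·6/12)
= 126.1349 · e^0.044950 = 126.1349 × 1.045976 = kr 131.93

kr 131.93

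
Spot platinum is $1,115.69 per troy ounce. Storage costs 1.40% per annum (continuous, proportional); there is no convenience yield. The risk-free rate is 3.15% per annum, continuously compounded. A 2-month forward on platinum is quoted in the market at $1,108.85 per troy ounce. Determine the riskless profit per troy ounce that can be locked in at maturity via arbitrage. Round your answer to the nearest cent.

Fair forward: F* = S·e^(carry·T), with carry = (r + u) = 0.0315 + 0.0140 = 0.0455
F* = 1115.69 · e^(0.0455 × 2/12) = 1115.69 · e^0.00758333 = 1115.69 × 1.00761216 = $1124.1828
Market $1108.85 < fair $1124.1828: forward underpriced → reverse cash-and-carry (short spot, go long the forward).
At maturity, profit = |F_mkt − F*| = |1108.85 − 1124.1828| = $15.33 per troy ounce

$15.33 per troy ounce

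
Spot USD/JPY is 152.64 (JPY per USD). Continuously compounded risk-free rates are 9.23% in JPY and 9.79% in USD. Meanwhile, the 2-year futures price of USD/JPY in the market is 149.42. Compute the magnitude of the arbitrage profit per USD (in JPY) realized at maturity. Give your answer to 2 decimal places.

1.52 per USD (in JPY)

Fair futures: F* = S·e^(carry·T), with carry = (r_JPY − r_USD) = 0.0923 − 0.0979 = -0.0056
F* = 152.64 · e^(-0.0056 × 2) = 152.64 · e^-0.011200 = 152.64 × 0.988862 = 150.9399
Market 149.42 < fair 150.9399: forward underpriced → reverse cash-and-carry (short spot, go long the forward).
At maturity, profit = |F_mkt − F*| = |149.42 − 150.9399| = 1.52 per USD (in JPY)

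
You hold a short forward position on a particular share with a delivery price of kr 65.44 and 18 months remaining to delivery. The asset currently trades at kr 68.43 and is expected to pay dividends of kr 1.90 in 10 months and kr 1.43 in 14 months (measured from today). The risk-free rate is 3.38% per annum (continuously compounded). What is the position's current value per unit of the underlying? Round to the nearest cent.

-kr 3.00

PV(remaining dividends) I = 1.90·e^(−0.0338·10/12) + 1.43·e^(−0.0338·14/12) = 3.2219
Current forward F = (S − I)·e^(rT) = (68.43 − 3.2219)·e^(0.0338·18/12) = 65.2081 × 1.052007 = 68.5994
Value (long) = (F − K)·e^(−rT) = (68.5994 − 65.44) × 0.950564 = 3.0032
Short position value = −(long value) = -kr 3.00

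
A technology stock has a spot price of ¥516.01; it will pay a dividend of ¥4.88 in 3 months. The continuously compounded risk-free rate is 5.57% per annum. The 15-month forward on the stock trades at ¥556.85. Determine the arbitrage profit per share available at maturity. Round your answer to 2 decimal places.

PV(dividends) I = 4.88·e^(−0.0557·3/12) = 4.8125
Fair forward F* = (S − I)·e^(rT) = (516.01 − 4.8125)·e^0.069625 = 511.1975 × 1.072106 = 548.0579
Market ¥556.85 > fair 548.0579: forward overpriced → cash-and-carry (borrow at r, buy the stock and collect the dividends, short the forward).
Profit at T = |F_mkt − F*| = |556.85 − 548.0579| = ¥8.79 per share

¥8.79 per share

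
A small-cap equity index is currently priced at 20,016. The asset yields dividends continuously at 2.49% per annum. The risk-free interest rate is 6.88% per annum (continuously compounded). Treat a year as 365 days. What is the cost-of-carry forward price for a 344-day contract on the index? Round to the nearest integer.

20,862

F = S·e^((r − q)T) = 20016 · e^((0.0688 − 0.0249) × 344/365)
= 20016 · e^0.041374 = 20016 × 1.042242
F = 20,862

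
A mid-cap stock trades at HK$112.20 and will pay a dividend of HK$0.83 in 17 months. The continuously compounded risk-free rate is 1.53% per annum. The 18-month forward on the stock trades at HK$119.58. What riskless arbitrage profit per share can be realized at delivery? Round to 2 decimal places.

HK$5.61 per share

PV(dividends) I = 0.83·e^(−0.0153·17/12) = 0.8122
Fair forward F* = (S − I)·e^(rT) = (112.20 − 0.8122)·e^0.022950 = 111.3878 × 1.023215 = 113.9737
Market HK$119.58 > fair 113.9737: forward overpriced → cash-and-carry (borrow at r, buy the stock and collect the dividends, short the forward).
Profit at T = |F_mkt − F*| = |119.58 − 113.9737| = HK$5.61 per share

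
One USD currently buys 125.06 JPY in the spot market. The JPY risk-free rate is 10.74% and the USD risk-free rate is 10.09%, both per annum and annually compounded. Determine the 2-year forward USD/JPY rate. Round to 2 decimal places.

126.54

By covered interest parity, F = S · (1+r_JPY)^T / (1+r_USD)^T
= 125.06 × 1.226335 / 1.211981 = 125.06 × 1.011843
F = 126.54 JPY per USD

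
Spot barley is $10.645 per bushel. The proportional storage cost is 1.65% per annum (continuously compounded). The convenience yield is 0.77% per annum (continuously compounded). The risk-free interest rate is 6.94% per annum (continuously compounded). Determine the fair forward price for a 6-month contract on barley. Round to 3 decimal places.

$11.069 per bushel

Net carry = r + u − y = 0.0694 + 0.0165 − 0.0077 = 0.0782
F = S·e^((r+u−y)T) = 10.645 · e^(0.0782 × 6/12) = 10.645 · e^0.039100
= 10.645 × 1.039874 = $11.069 per bushel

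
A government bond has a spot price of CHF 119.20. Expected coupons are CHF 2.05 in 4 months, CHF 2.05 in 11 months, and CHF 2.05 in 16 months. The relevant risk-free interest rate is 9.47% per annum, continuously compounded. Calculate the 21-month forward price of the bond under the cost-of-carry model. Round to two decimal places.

CHF 133.99

PV(coupons) I = 2.05·e^(−0.0947·4/12) + 2.05·e^(−0.0947·11/12) + 2.05·e^(−0.0947·16/12)
I = 1.9863 + 1.8795 + 1.8068 = 5.6726
F = (S − I)·e^(rT) = (119.20 − 5.6726) · e^(0.0947·21/12)
= 113.5274 · e^0.165725 = 113.5274 × 1.180248 = CHF 133.99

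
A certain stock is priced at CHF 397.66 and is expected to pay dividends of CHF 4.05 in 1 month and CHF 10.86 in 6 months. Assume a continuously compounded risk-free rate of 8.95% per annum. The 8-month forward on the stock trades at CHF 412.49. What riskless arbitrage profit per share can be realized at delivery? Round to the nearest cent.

CHF 5.67 per share

PV(dividends) I = 4.05·e^(−0.0895·1/12) + 10.86·e^(−0.0895·6/12) = 14.4046
Fair forward F* = (S − I)·e^(rT) = (397.66 − 14.4046)·e^0.059667 = 383.2554 × 1.061483 = 406.8191
Market CHF 412.49 > fair 406.8191: forward overpriced → cash-and-carry (borrow at r, buy the stock and collect the dividends, short the forward).
Profit at T = |F_mkt − F*| = |412.49 − 406.8191| = CHF 5.67 per share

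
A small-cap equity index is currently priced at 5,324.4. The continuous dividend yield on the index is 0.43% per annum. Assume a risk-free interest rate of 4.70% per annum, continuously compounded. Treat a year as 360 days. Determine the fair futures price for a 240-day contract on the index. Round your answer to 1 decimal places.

5,478.1

F = S·e^((r − q)T) = 5324.4 · e^((0.0470 − 0.0043) × 240/360)
= 5324.4 · e^0.028467 = 5324.4 × 1.028876
F = 5,478.1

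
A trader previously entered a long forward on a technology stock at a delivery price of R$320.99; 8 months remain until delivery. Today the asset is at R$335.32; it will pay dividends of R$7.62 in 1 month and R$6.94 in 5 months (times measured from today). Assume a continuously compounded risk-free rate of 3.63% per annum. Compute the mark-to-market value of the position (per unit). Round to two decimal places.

PV(remaining dividends) I = 7.62·e^(−0.0363·1/12) + 6.94·e^(−0.0363·5/12) = 14.4328
Current forward F = (S − I)·e^(rT) = (335.32 − 14.4328)·e^(0.0363·8/12) = 320.8872 × 1.024495 = 328.7473
Value (long) = (F − K)·e^(−rT) = (328.7473 − 320.99) × 0.976090 = 7.5718
Value = R$7.57

R$7.57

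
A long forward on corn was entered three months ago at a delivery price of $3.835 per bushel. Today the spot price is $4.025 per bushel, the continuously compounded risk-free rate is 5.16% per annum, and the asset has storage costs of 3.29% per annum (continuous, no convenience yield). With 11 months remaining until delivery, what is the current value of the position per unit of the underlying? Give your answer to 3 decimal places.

$0.490 per bushel

Current fair forward for the remaining 11 months: F = S·e^((r + u)·T), (r + u) = 0.0516 + 0.0329 = 0.0845
F = 4.025 · e^(0.0845 × 11/12) = 4.025 × 1.080537 = 4.3492
Value of long forward = (F − K)·e^(−rT) = (4.3492 − 3.835) · e^(−0.0516·11/12)
= 0.5142 × 0.953801 = 0.490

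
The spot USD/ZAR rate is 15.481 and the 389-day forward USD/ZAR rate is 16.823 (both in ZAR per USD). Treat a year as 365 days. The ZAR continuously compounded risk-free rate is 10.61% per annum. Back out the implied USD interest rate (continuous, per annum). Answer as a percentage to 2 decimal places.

F = S·e^((r_ZAR − r_USD)T) ⇒ r_USD = r_ZAR − ln(F/S)/T
ln(16.823/15.481) = 0.083134; /(389/365) = 0.078005
r_USD = 0.1061 − 0.078005 = 0.028095
r_USD = 2.81%

2.81%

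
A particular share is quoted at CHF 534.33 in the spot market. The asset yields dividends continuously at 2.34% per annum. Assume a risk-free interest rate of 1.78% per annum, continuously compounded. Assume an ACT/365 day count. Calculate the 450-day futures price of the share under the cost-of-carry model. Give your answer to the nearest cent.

F = S·e^((r − q)T) = 534.33 · e^((0.0178 − 0.0234) × 450/365)
= 534.33 · e^-0.006904 = 534.33 × 0.993120
F = CHF 530.65

CHF 530.65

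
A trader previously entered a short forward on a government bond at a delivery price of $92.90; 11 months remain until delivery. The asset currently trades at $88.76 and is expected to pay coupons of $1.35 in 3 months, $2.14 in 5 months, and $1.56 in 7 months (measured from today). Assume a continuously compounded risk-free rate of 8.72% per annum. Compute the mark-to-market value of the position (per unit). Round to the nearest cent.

PV(remaining coupons) I = 1.35·e^(−0.0872·3/12) + 2.14·e^(−0.0872·5/12) + 1.56·e^(−0.0872·7/12) = 4.8672
Current forward F = (S − I)·e^(rT) = (88.76 − 4.8672)·e^(0.0872·11/12) = 83.8928 × 1.083215 = 90.8739
Value (long) = (F − K)·e^(−rT) = (90.8739 − 92.90) × 0.923178 = -1.8705
Short position value = −(long value) = $1.87

$1.87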